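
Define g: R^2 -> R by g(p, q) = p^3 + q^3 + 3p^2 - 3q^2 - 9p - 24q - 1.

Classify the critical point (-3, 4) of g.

saddle point

The mixed partial ∂²g/∂p∂q is 0, so the Hessian at any point is diag(g_pp, g_qq) = diag(6(p + 1), 6(q - 1)).
At (-3, 4): H = diag(-12, 18).
The eigenvalues have opposite signs, so H is indefinite: a saddle point.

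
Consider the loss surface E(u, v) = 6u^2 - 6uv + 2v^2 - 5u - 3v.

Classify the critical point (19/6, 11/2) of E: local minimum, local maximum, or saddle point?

local minimum

The Hessian of E is constant: H = [[12, -6], [-6, 4]].
det(H) = 12·4 − (-6)² = 12.
det(H) > 0 and tr(H) = 16 > 0, so H is positive definite and the point is a local minimum.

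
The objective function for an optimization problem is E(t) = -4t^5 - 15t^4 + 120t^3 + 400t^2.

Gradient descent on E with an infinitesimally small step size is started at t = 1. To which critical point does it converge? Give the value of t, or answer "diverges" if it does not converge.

E'(t) = -20t(t - 4)(t + 2)(t + 5), so E'(1) = 1080.
Gradient descent moves in the -E' direction, i.e. t is decreasing.
The nearest critical point in that direction is t = 0, where E'' = 800 > 0 (a local minimum). The iterate converges there.

0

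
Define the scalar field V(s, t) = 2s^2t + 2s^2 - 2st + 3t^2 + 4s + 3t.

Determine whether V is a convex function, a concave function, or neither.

neither

The term 2s^2t is cubic, so the Hessian is not constant.
∂²V/∂s² = 4t + 4, which takes both signs as t varies (negative for sufficiently negative t). A diagonal entry of the Hessian changing sign means the Hessian is neither positive- nor negative-semidefinite on all of R^2.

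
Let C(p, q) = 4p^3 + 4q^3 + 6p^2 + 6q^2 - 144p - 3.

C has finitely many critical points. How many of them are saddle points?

2

C separates as a function of p plus a function of q, so ∇C=0 decouples.
∂C/∂p = 12(p - 3)(p + 4) = 0 at p ∈ {-4, 3}; ∂C/∂q = 12q(q + 1) = 0 at q ∈ {-1, 0}.
The Hessian is diagonal: diag(C_pp, C_qq). Second derivatives: C_pp(-4)=-84, C_pp(3)=84; C_qq(-1)=-12, C_qq(0)=12.
Saddle points occur where the two diagonal entries have opposite signs: (-4, 0), (3, -1). Count: 2.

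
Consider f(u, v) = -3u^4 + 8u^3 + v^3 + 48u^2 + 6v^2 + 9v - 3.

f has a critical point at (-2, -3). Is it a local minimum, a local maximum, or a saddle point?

local maximum

The mixed partial ∂²f/∂u∂v is 0, so the Hessian at any point is diag(f_uu, f_vv) = diag(12(-3u^2 + 4u + 8), 6(v + 2)).
At (-2, -3): H = diag(-144, -6).
Both eigenvalues are negative, so H is negative definite: a local maximum.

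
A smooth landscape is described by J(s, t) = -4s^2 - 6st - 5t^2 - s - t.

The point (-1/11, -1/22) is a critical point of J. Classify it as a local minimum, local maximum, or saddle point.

local maximum

The Hessian of J is constant: H = [[-8, -6], [-6, -10]].
det(H) = (-8)·(-10) − (-6)² = 44.
det(H) > 0 and tr(H) = -18 < 0, so H is negative definite and the point is a local maximum.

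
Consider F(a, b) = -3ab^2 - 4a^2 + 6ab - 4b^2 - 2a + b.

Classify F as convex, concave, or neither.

neither

The term -3ab^2 is cubic, so the Hessian is not constant.
∂²F/∂b² = -6a - 8, which takes both signs as a varies (negative for sufficiently large a). A diagonal entry of the Hessian changing sign means the Hessian is neither positive- nor negative-semidefinite on all of R^2.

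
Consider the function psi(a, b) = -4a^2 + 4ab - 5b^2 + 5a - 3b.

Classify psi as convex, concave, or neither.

concave

psi is quadratic, so its Hessian is the constant matrix H = [[-8, 4], [4, -10]].
det(H) = 64, tr(H) = -18.
det(H) > 0 and tr(H) < 0, so H is negative definite everywhere: concave.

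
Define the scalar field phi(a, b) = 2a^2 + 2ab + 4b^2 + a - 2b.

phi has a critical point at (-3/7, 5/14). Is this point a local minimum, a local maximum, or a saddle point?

The Hessian of phi is constant: H = [[4, 2], [2, 8]].
det(H) = 4·8 − 2² = 28.
det(H) > 0 and tr(H) = 12 > 0, so H is positive definite and the point is a local minimum.

local minimum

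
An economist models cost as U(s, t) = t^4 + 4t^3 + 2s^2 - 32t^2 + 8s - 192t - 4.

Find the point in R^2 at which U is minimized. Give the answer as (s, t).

(-2, 4)

U(s,t) separates as P(s) + Q(t) − 4, so its minimum is min P + min Q − 4.
P'(s) = 4s + 8 vanishes at s ∈ {-2}; Q'(t) = 4(t - 4)(t + 3)(t + 4) vanishes at t ∈ {-4, -3, 4}.
Local minima of P (where P''>0): P(-2)=-8. Local minima of Q: Q(-4)=256, Q(4)=-768.
So the global minimum of U is P(-2) + Q(4) − 4 = -8 − 768 − 4 = -780, attained at (-2, 4).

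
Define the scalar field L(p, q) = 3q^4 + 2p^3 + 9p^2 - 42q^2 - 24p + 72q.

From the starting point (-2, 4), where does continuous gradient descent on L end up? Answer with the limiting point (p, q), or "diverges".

(1, 2)

L is separable, so gradient descent decouples: p follows -∂L/∂p, q follows -∂L/∂q.
∂L/∂p = 6(p - 1)(p + 4); at p=-2 this is -36, so p increases.
∂L/∂q = 12(q - 2)(q - 1)(q + 3); at q=4 this is 504, so q decreases.
p converges to its nearest critical value 1 (a local min of the p-part); q converges to 2. The iterate converges to (1, 2).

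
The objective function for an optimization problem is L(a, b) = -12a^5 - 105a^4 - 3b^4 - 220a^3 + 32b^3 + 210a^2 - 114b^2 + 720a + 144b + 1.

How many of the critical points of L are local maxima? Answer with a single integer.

L separates as a function of a plus a function of b, so ∇L=0 decouples.
∂L/∂a = -60(a - 1)(a + 1)(a + 3)(a + 4) = 0 at a ∈ {-4, -3, -1, 1}; ∂L/∂b = -12(b - 4)(b - 3)(b - 1) = 0 at b ∈ {1, 3, 4}.
The Hessian is diagonal: diag(L_aa, L_bb). Second derivatives: L_aa(-4)=900, L_aa(-3)=-480, L_aa(-1)=720, L_aa(1)=-2400; L_bb(1)=-72, L_bb(3)=24, L_bb(4)=-36.
Local maxima occur where both diagonal entries negative: (-3, 1), (-3, 4), (1, 1), (1, 4). Count: 4.

4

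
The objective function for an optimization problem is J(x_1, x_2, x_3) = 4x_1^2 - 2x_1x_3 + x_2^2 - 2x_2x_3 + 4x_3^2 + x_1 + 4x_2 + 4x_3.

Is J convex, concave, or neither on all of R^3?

convex

J is quadratic, so its Hessian is the constant matrix H = [[8, 0, -2], [0, 2, -2], [-2, -2, 8]].
Leading principal minors: 8, 16, 88.
All positive ⇒ H ≻ 0 ⇒ convex.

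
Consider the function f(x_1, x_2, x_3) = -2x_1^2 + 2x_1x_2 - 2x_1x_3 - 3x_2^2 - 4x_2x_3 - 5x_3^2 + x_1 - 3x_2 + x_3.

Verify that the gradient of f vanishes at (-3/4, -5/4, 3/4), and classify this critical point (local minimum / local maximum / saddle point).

∇f = (-4x_1 + 2x_2 - 2x_3 + 1, 2x_1 - 6x_2 - 4x_3 - 3, -2x_1 - 4x_2 - 10x_3 + 1); substituting (-3/4, -5/4, 3/4) gives ∇f = (0, 0, 0), so (-3/4, -5/4, 3/4) is indeed a critical point.
The Hessian is constant: H = [[-4, 2, -2], [2, -6, -4], [-2, -4, -10]].
Leading principal minors: Δ₁ = -4, Δ₂ = 20, Δ₃ = -80.
The minors alternate sign starting negative (−, +, −), so H is negative definite: a local maximum.

local maximum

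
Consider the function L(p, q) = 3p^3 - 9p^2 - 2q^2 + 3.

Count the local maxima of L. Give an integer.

L separates as a function of p plus a function of q, so ∇L=0 decouples.
∂L/∂p = 9p(p - 2) = 0 at p ∈ {0, 2}; ∂L/∂q = -4q = 0 at q ∈ {0}.
The Hessian is diagonal: diag(L_pp, L_qq). Second derivatives: L_pp(0)=-18, L_pp(2)=18; L_qq(0)=-4.
Local maxima occur where both diagonal entries negative: (0, 0). Count: 1.

1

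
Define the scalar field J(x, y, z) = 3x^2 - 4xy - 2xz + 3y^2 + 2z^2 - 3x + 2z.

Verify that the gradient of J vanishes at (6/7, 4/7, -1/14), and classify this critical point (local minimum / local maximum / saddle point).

∇J = (6x - 4y - 2z - 3, -4x + 6y, -2x + 4z + 2); substituting (6/7, 4/7, -1/14) gives ∇J = (0, 0, 0), so (6/7, 4/7, -1/14) is indeed a critical point.
The Hessian is constant: H = [[6, -4, -2], [-4, 6, 0], [-2, 0, 4]].
Leading principal minors: Δ₁ = 6, Δ₂ = 20, Δ₃ = 56.
All leading minors are positive, so H is positive definite: a local minimum.

local minimum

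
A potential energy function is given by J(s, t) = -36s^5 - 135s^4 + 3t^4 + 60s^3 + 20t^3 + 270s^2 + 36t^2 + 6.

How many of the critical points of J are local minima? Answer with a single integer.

4

J separates as a function of s plus a function of t, so ∇J=0 decouples.
∂J/∂s = -180s(s - 1)(s + 1)(s + 3) = 0 at s ∈ {-3, -1, 0, 1}; ∂J/∂t = 12t(t + 2)(t + 3) = 0 at t ∈ {-3, -2, 0}.
The Hessian is diagonal: diag(J_ss, J_tt). Second derivatives: J_ss(-3)=4320, J_ss(-1)=-720, J_ss(0)=540, J_ss(1)=-1440; J_tt(-3)=36, J_tt(-2)=-24, J_tt(0)=72.
Local minima occur where both diagonal entries positive: (-3, -3), (-3, 0), (0, -3), (0, 0). Count: 4.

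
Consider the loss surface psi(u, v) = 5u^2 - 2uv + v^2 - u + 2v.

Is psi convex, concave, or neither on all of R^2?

psi is quadratic, so its Hessian is the constant matrix H = [[10, -2], [-2, 2]].
det(H) = 16, tr(H) = 12.
det(H) > 0 and tr(H) > 0, so H is positive definite everywhere: convex.

convex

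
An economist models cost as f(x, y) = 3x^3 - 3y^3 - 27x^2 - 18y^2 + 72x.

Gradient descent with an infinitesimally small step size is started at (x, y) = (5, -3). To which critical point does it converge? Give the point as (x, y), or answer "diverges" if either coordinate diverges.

(4, -4)

f is separable, so gradient descent decouples: x follows -∂f/∂x, y follows -∂f/∂y.
∂f/∂x = 9(x - 4)(x - 2); at x=5 this is 27, so x decreases.
∂f/∂y = -9y(y + 4); at y=-3 this is 27, so y decreases.
x converges to its nearest critical value 4 (a local min of the x-part); y converges to -4. The iterate converges to (4, -4).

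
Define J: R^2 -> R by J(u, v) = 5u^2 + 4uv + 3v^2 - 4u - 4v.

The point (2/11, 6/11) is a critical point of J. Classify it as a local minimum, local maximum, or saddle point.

local minimum

The Hessian of J is constant: H = [[10, 4], [4, 6]].
det(H) = 10·6 − 4² = 44.
det(H) > 0 and tr(H) = 16 > 0, so H is positive definite and the point is a local minimum.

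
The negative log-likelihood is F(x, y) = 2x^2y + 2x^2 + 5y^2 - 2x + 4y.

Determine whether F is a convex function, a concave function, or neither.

neither

The term 2x^2y is cubic, so the Hessian is not constant.
∂²F/∂x² = 4y + 4, which takes both signs as y varies (negative for sufficiently negative y). A diagonal entry of the Hessian changing sign means the Hessian is neither positive- nor negative-semidefinite on all of R^2.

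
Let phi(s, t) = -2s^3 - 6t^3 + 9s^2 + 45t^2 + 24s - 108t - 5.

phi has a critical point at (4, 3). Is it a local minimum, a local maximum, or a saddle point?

local maximum

The mixed partial ∂²phi/∂s∂t is 0, so the Hessian at any point is diag(phi_ss, phi_tt) = diag(6(-2s + 3), 18(-2t + 5)).
At (4, 3): H = diag(-30, -18).
Both eigenvalues are negative, so H is negative definite: a local maximum.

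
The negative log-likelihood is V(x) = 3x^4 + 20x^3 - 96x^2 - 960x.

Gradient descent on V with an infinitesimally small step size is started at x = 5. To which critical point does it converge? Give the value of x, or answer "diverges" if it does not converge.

4

V'(x) = 12(x - 4)(x + 4)(x + 5), so V'(5) = 1080.
Gradient descent moves in the -V' direction, i.e. x is decreasing.
The nearest critical point in that direction is x = 4, where V'' = 864 > 0 (a local minimum). The iterate converges there.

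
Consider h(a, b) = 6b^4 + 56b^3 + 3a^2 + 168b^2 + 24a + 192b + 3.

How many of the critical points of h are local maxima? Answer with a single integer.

h separates as a function of a plus a function of b, so ∇h=0 decouples.
∂h/∂a = 6(a + 4) = 0 at a ∈ {-4}; ∂h/∂b = 24(b + 1)(b + 2)(b + 4) = 0 at b ∈ {-4, -2, -1}.
The Hessian is diagonal: diag(h_aa, h_bb). Second derivatives: h_aa(-4)=6; h_bb(-4)=144, h_bb(-2)=-48, h_bb(-1)=72.
Local maxima occur where both diagonal entries negative: none. Count: 0.

0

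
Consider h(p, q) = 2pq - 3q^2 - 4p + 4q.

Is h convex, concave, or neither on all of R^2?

neither

h is quadratic, so its Hessian is the constant matrix H = [[0, 2], [2, -6]].
det(H) = -4, tr(H) = -6.
det(H) < 0, so H is indefinite: neither convex nor concave.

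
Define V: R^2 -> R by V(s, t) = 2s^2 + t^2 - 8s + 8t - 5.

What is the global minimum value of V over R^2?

-29

V(s,t) separates as P(s) + Q(t) − 5, so its minimum is min P + min Q − 5.
P'(s) = 4s - 8 vanishes at s ∈ {2}; Q'(t) = 2(t + 4) vanishes at t ∈ {-4}.
Local minima of P (where P''>0): P(2)=-8. Local minima of Q: Q(-4)=-16.
So the global minimum of V is P(2) + Q(-4) − 5 = -8 − 16 − 5 = -29, attained at (2, -4).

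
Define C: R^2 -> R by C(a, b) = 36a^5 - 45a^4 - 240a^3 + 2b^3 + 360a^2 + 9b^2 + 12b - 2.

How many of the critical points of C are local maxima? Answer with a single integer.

C separates as a function of a plus a function of b, so ∇C=0 decouples.
∂C/∂a = 180a(a - 2)(a - 1)(a + 2) = 0 at a ∈ {-2, 0, 1, 2}; ∂C/∂b = 6(b + 1)(b + 2) = 0 at b ∈ {-2, -1}.
The Hessian is diagonal: diag(C_aa, C_bb). Second derivatives: C_aa(-2)=-4320, C_aa(0)=720, C_aa(1)=-540, C_aa(2)=1440; C_bb(-2)=-6, C_bb(-1)=6.
Local maxima occur where both diagonal entries negative: (-2, -2), (1, -2). Count: 2.

2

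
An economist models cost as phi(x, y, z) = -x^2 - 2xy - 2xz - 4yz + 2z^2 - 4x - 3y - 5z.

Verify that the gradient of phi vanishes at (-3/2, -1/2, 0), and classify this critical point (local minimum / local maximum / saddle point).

saddle point

∇phi = (-2x - 2y - 2z - 4, -2x - 4z - 3, -2x - 4y + 4z - 5); substituting (-3/2, -1/2, 0) gives ∇phi = (0, 0, 0), so (-3/2, -1/2, 0) is indeed a critical point.
The Hessian is constant: H = [[-2, -2, -2], [-2, 0, -4], [-2, -4, 4]].
Leading principal minors: Δ₁ = -2, Δ₂ = -4, Δ₃ = -16.
The minors fit neither the all-positive nor the alternating-sign pattern, so H is indefinite: a saddle point.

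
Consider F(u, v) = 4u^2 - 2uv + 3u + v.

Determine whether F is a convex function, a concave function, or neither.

neither

F is quadratic, so its Hessian is the constant matrix H = [[8, -2], [-2, 0]].
det(H) = -4, tr(H) = 8.
det(H) < 0, so H is indefinite: neither convex nor concave.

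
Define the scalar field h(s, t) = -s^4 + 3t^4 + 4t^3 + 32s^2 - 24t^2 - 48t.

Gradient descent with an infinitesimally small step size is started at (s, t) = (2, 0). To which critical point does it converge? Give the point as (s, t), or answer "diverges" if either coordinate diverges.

(0, 2)

h is separable, so gradient descent decouples: s follows -∂h/∂s, t follows -∂h/∂t.
∂h/∂s = -4s(s - 4)(s + 4); at s=2 this is 96, so s decreases.
∂h/∂t = 12(t - 2)(t + 1)(t + 2); at t=0 this is -48, so t increases.
s converges to its nearest critical value 0 (a local min of the s-part); t converges to 2. The iterate converges to (0, 2).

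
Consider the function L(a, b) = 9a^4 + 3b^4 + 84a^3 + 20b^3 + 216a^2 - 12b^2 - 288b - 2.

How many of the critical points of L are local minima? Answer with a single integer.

L separates as a function of a plus a function of b, so ∇L=0 decouples.
∂L/∂a = 36a(a + 3)(a + 4) = 0 at a ∈ {-4, -3, 0}; ∂L/∂b = 12(b - 2)(b + 3)(b + 4) = 0 at b ∈ {-4, -3, 2}.
The Hessian is diagonal: diag(L_aa, L_bb). Second derivatives: L_aa(-4)=144, L_aa(-3)=-108, L_aa(0)=432; L_bb(-4)=72, L_bb(-3)=-60, L_bb(2)=360.
Local minima occur where both diagonal entries positive: (-4, -4), (-4, 2), (0, -4), (0, 2). Count: 4.

4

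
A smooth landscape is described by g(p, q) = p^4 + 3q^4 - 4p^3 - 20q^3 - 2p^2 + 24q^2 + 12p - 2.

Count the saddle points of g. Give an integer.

g separates as a function of p plus a function of q, so ∇g=0 decouples.
∂g/∂p = 4(p - 3)(p - 1)(p + 1) = 0 at p ∈ {-1, 1, 3}; ∂g/∂q = 12q(q - 4)(q - 1) = 0 at q ∈ {0, 1, 4}.
The Hessian is diagonal: diag(g_pp, g_qq). Second derivatives: g_pp(-1)=32, g_pp(1)=-16, g_pp(3)=32; g_qq(0)=48, g_qq(1)=-36, g_qq(4)=144.
Saddle points occur where the two diagonal entries have opposite signs: (-1, 1), (1, 0), (1, 4), (3, 1). Count: 4.

4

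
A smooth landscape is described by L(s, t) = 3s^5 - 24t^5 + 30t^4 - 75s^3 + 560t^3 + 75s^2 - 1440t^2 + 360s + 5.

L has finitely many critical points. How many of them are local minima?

4

L separates as a function of s plus a function of t, so ∇L=0 decouples.
∂L/∂s = 15(s - 3)(s - 2)(s + 1)(s + 4) = 0 at s ∈ {-4, -1, 2, 3}; ∂L/∂t = -120t(t - 3)(t - 2)(t + 4) = 0 at t ∈ {-4, 0, 2, 3}.
The Hessian is diagonal: diag(L_ss, L_tt). Second derivatives: L_ss(-4)=-1890, L_ss(-1)=540, L_ss(2)=-270, L_ss(3)=420; L_tt(-4)=20160, L_tt(0)=-2880, L_tt(2)=1440, L_tt(3)=-2520.
Local minima occur where both diagonal entries positive: (-1, -4), (-1, 2), (3, -4), (3, 2). Count: 4.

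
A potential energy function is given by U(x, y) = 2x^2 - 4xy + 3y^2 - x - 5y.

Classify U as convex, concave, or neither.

convex

U is quadratic, so its Hessian is the constant matrix H = [[4, -4], [-4, 6]].
det(H) = 8, tr(H) = 10.
det(H) > 0 and tr(H) > 0, so H is positive definite everywhere: convex.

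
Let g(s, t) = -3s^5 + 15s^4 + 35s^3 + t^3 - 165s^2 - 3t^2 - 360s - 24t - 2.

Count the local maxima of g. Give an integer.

g separates as a function of s plus a function of t, so ∇g=0 decouples.
∂g/∂s = -15(s - 4)(s - 3)(s + 1)(s + 2) = 0 at s ∈ {-2, -1, 3, 4}; ∂g/∂t = 3(t - 4)(t + 2) = 0 at t ∈ {-2, 4}.
The Hessian is diagonal: diag(g_ss, g_tt). Second derivatives: g_ss(-2)=450, g_ss(-1)=-300, g_ss(3)=300, g_ss(4)=-450; g_tt(-2)=-18, g_tt(4)=18.
Local maxima occur where both diagonal entries negative: (-1, -2), (4, -2). Count: 2.

2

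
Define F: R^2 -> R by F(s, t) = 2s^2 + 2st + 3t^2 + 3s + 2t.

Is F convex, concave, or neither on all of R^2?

F is quadratic, so its Hessian is the constant matrix H = [[4, 2], [2, 6]].
det(H) = 20, tr(H) = 10.
det(H) > 0 and tr(H) > 0, so H is positive definite everywhere: convex.

convex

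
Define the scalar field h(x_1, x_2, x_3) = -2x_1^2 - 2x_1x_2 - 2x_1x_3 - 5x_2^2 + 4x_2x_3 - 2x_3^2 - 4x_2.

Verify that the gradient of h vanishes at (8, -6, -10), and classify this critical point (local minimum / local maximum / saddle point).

∇h = (-4x_1 - 2x_2 - 2x_3, -2x_1 - 10x_2 + 4x_3 - 4, -2x_1 + 4x_2 - 4x_3); substituting (8, -6, -10) gives ∇h = (0, 0, 0), so (8, -6, -10) is indeed a critical point.
The Hessian is constant: H = [[-4, -2, -2], [-2, -10, 4], [-2, 4, -4]].
Leading principal minors: Δ₁ = -4, Δ₂ = 36, Δ₃ = -8.
The minors alternate sign starting negative (−, +, −), so H is negative definite: a local maximum.

local maximum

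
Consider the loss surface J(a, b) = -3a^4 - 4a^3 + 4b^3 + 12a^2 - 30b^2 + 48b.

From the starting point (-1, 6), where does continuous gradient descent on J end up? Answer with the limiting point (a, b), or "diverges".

J is separable, so gradient descent decouples: a follows -∂J/∂a, b follows -∂J/∂b.
∂J/∂a = -12a(a - 1)(a + 2); at a=-1 this is -24, so a increases.
∂J/∂b = 12(b - 4)(b - 1); at b=6 this is 120, so b decreases.
a converges to its nearest critical value 0 (a local min of the a-part); b converges to 4. The iterate converges to (0, 4).

(0, 4)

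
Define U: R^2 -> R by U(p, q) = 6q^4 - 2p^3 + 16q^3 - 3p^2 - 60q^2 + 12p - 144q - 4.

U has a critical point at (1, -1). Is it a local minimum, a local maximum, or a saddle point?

local maximum

The mixed partial ∂²U/∂p∂q is 0, so the Hessian at any point is diag(U_pp, U_qq) = diag(-6(2p + 1), 24(3q^2 + 4q - 5)).
At (1, -1): H = diag(-18, -144).
Both eigenvalues are negative, so H is negative definite: a local maximum.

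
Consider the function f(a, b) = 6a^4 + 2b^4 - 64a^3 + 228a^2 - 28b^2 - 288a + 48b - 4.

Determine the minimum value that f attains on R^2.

-356

f(a,b) separates as P(a) + Q(b) − 4, so its minimum is min P + min Q − 4.
P'(a) = 24(a - 4)(a - 3)(a - 1) vanishes at a ∈ {1, 3, 4}; Q'(b) = 8(b - 2)(b - 1)(b + 3) vanishes at b ∈ {-3, 1, 2}.
Local minima of P (where P''>0): P(1)=-118, P(4)=-64. Local minima of Q: Q(-3)=-234, Q(2)=16.
So the global minimum of f is P(1) + Q(-3) − 4 = -118 − 234 − 4 = -356, attained at (1, -3).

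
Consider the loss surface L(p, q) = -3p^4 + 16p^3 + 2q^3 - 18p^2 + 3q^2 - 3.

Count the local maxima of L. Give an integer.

L separates as a function of p plus a function of q, so ∇L=0 decouples.
∂L/∂p = -12p(p - 3)(p - 1) = 0 at p ∈ {0, 1, 3}; ∂L/∂q = 6q(q + 1) = 0 at q ∈ {-1, 0}.
The Hessian is diagonal: diag(L_pp, L_qq). Second derivatives: L_pp(0)=-36, L_pp(1)=24, L_pp(3)=-72; L_qq(-1)=-6, L_qq(0)=6.
Local maxima occur where both diagonal entries negative: (0, -1), (3, -1). Count: 2.

2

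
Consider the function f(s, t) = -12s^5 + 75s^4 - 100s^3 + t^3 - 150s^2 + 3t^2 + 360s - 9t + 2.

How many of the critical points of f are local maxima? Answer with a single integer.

2

f separates as a function of s plus a function of t, so ∇f=0 decouples.
∂f/∂s = -60(s - 3)(s - 2)(s - 1)(s + 1) = 0 at s ∈ {-1, 1, 2, 3}; ∂f/∂t = 3(t - 1)(t + 3) = 0 at t ∈ {-3, 1}.
The Hessian is diagonal: diag(f_ss, f_tt). Second derivatives: f_ss(-1)=1440, f_ss(1)=-240, f_ss(2)=180, f_ss(3)=-480; f_tt(-3)=-12, f_tt(1)=12.
Local maxima occur where both diagonal entries negative: (1, -3), (3, -3). Count: 2.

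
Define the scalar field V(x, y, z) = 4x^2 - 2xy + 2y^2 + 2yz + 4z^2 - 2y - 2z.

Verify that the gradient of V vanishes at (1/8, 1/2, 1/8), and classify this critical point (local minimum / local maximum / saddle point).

local minimum

∇V = (8x - 2y, -2x + 4y + 2z - 2, 2y + 8z - 2); substituting (1/8, 1/2, 1/8) gives ∇V = (0, 0, 0), so (1/8, 1/2, 1/8) is indeed a critical point.
The Hessian is constant: H = [[8, -2, 0], [-2, 4, 2], [0, 2, 8]].
Leading principal minors: Δ₁ = 8, Δ₂ = 28, Δ₃ = 192.
All leading minors are positive, so H is positive definite: a local minimum.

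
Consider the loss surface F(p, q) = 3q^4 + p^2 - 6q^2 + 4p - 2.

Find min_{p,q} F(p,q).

-9

F(p,q) separates as A(p) + B(q) − 2, so its minimum is min A + min B − 2.
A'(p) = 2p + 4 vanishes at p ∈ {-2}; B'(q) = 12q(q - 1)(q + 1) vanishes at q ∈ {-1, 0, 1}.
Local minima of A (where A''>0): A(-2)=-4. Local minima of B: B(-1)=-3, B(1)=-3.
So the global minimum of F is A(-2) + B(-1) − 2 = -4 − 3 − 2 = -9, attained at (-2, -1).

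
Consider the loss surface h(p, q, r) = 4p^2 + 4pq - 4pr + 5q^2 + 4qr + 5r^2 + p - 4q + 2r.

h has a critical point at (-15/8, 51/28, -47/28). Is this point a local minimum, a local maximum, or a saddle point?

local minimum

The Hessian is constant: H = [[8, 4, -4], [4, 10, 4], [-4, 4, 10]].
Leading principal minors: Δ₁ = 8, Δ₂ = 64, Δ₃ = 224.
All leading minors are positive, so H is positive definite: a local minimum.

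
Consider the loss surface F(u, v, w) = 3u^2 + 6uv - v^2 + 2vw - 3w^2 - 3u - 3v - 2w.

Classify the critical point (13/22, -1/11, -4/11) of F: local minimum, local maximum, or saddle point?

The Hessian is constant: H = [[6, 6, 0], [6, -2, 2], [0, 2, -6]].
Leading principal minors: Δ₁ = 6, Δ₂ = -48, Δ₃ = 264.
The minors fit neither the all-positive nor the alternating-sign pattern, so H is indefinite: a saddle point.

saddle point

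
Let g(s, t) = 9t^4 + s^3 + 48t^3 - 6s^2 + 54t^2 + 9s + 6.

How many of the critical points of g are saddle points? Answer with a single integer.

3

g separates as a function of s plus a function of t, so ∇g=0 decouples.
∂g/∂s = 3(s - 3)(s - 1) = 0 at s ∈ {1, 3}; ∂g/∂t = 36t(t + 1)(t + 3) = 0 at t ∈ {-3, -1, 0}.
The Hessian is diagonal: diag(g_ss, g_tt). Second derivatives: g_ss(1)=-6, g_ss(3)=6; g_tt(-3)=216, g_tt(-1)=-72, g_tt(0)=108.
Saddle points occur where the two diagonal entries have opposite signs: (1, -3), (1, 0), (3, -1). Count: 3.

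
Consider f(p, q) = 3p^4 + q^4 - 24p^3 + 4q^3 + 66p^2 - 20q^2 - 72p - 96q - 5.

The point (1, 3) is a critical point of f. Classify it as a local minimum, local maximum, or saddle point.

local minimum

The mixed partial ∂²f/∂p∂q is 0, so the Hessian at any point is diag(f_pp, f_qq) = diag(12(3p^2 - 12p + 11), 4(3q^2 + 6q - 10)).
At (1, 3): H = diag(24, 140).
Both eigenvalues are positive, so H is positive definite: a local minimum.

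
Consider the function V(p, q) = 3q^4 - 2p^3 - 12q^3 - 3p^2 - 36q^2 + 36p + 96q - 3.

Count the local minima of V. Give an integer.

2

V separates as a function of p plus a function of q, so ∇V=0 decouples.
∂V/∂p = -6(p - 2)(p + 3) = 0 at p ∈ {-3, 2}; ∂V/∂q = 12(q - 4)(q - 1)(q + 2) = 0 at q ∈ {-2, 1, 4}.
The Hessian is diagonal: diag(V_pp, V_qq). Second derivatives: V_pp(-3)=30, V_pp(2)=-30; V_qq(-2)=216, V_qq(1)=-108, V_qq(4)=216.
Local minima occur where both diagonal entries positive: (-3, -2), (-3, 4). Count: 2.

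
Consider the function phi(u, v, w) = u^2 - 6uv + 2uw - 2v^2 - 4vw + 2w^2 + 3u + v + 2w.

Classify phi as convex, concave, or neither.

neither

phi is quadratic, so its Hessian is the constant matrix H = [[2, -6, 2], [-6, -4, -4], [2, -4, 4]].
Leading principal minors: 2, -44, -96.
Neither pattern holds ⇒ H is indefinite ⇒ neither convex nor concave.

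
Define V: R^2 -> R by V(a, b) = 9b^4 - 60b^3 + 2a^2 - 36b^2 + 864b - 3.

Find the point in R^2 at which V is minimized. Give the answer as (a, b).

V(a,b) separates as P(a) + Q(b) − 3, so its minimum is min P + min Q − 3.
P'(a) = 4a vanishes at a ∈ {0}; Q'(b) = 36(b - 4)(b - 3)(b + 2) vanishes at b ∈ {-2, 3, 4}.
Local minima of P (where P''>0): P(0)=0. Local minima of Q: Q(-2)=-1248, Q(4)=1344.
So the global minimum of V is P(0) + Q(-2) − 3 = 0 − 1248 − 3 = -1251, attained at (0, -2).

(0, -2)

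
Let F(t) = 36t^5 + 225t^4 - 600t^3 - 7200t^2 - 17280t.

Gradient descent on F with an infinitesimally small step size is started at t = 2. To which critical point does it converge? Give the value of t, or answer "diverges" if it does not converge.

F'(t) = 180(t - 4)(t + 2)(t + 3)(t + 4), so F'(2) = -43200.
Gradient descent moves in the -F' direction, i.e. t is increasing.
The nearest critical point in that direction is t = 4, where F'' = 60480 > 0 (a local minimum). The iterate converges there.

4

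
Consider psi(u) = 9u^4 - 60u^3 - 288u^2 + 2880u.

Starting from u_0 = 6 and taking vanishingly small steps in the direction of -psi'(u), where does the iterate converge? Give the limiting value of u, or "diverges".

psi'(u) = 36(u - 5)(u - 4)(u + 4), so psi'(6) = 720.
Gradient descent moves in the -psi' direction, i.e. u is decreasing.
The nearest critical point in that direction is u = 5, where psi'' = 324 > 0 (a local minimum). The iterate converges there.

5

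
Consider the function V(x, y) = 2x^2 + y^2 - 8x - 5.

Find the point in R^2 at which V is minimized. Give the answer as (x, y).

(2, 0)

V(x,y) separates as P(x) + Q(y) − 5, so its minimum is min P + min Q − 5.
P'(x) = 4x - 8 vanishes at x ∈ {2}; Q'(y) = 2y vanishes at y ∈ {0}.
Local minima of P (where P''>0): P(2)=-8. Local minima of Q: Q(0)=0.
So the global minimum of V is P(2) + Q(0) − 5 = -8 + 0 − 5 = -13, attained at (2, 0).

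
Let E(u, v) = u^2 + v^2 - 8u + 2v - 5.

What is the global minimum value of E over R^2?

-22

E(u,v) separates as P(u) + Q(v) − 5, so its minimum is min P + min Q − 5.
P'(u) = 2u - 8 vanishes at u ∈ {4}; Q'(v) = 2v + 2 vanishes at v ∈ {-1}.
Local minima of P (where P''>0): P(4)=-16. Local minima of Q: Q(-1)=-1.
So the global minimum of E is P(4) + Q(-1) − 5 = -16 − 1 − 5 = -22, attained at (4, -1).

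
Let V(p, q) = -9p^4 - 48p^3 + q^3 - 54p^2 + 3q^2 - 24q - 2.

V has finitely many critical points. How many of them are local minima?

V separates as a function of p plus a function of q, so ∇V=0 decouples.
∂V/∂p = -36p(p + 1)(p + 3) = 0 at p ∈ {-3, -1, 0}; ∂V/∂q = 3(q - 2)(q + 4) = 0 at q ∈ {-4, 2}.
The Hessian is diagonal: diag(V_pp, V_qq). Second derivatives: V_pp(-3)=-216, V_pp(-1)=72, V_pp(0)=-108; V_qq(-4)=-18, V_qq(2)=18.
Local minima occur where both diagonal entries positive: (-1, 2). Count: 1.

1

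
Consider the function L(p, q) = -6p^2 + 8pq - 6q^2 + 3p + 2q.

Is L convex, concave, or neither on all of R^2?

L is quadratic, so its Hessian is the constant matrix H = [[-12, 8], [8, -12]].
det(H) = 80, tr(H) = -24.
det(H) > 0 and tr(H) < 0, so H is negative definite everywhere: concave.

concave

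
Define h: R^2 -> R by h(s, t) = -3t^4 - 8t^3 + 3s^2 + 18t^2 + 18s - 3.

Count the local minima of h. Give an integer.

1

h separates as a function of s plus a function of t, so ∇h=0 decouples.
∂h/∂s = 6(s + 3) = 0 at s ∈ {-3}; ∂h/∂t = -12t(t - 1)(t + 3) = 0 at t ∈ {-3, 0, 1}.
The Hessian is diagonal: diag(h_ss, h_tt). Second derivatives: h_ss(-3)=6; h_tt(-3)=-144, h_tt(0)=36, h_tt(1)=-48.
Local minima occur where both diagonal entries positive: (-3, 0). Count: 1.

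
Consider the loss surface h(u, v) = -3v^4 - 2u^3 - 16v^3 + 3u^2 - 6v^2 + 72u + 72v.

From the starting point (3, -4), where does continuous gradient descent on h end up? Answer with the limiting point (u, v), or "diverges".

h is separable, so gradient descent decouples: u follows -∂h/∂u, v follows -∂h/∂v.
∂h/∂u = -6(u - 4)(u + 3); at u=3 this is 36, so u decreases.
∂h/∂v = -12(v - 1)(v + 2)(v + 3); at v=-4 this is 120, so v decreases.
The v-coordinate has no critical point in that direction and runs off to infinity.

diverges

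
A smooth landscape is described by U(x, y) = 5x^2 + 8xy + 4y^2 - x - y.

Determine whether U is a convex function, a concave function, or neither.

convex

U is quadratic, so its Hessian is the constant matrix H = [[10, 8], [8, 8]].
det(H) = 16, tr(H) = 18.
det(H) > 0 and tr(H) > 0, so H is positive definite everywhere: convex.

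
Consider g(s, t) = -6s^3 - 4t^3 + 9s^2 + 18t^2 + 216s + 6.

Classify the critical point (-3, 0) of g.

local minimum

The mixed partial ∂²g/∂s∂t is 0, so the Hessian at any point is diag(g_ss, g_tt) = diag(18(-2s + 1), 12(-2t + 3)).
At (-3, 0): H = diag(126, 36).
Both eigenvalues are positive, so H is positive definite: a local minimum.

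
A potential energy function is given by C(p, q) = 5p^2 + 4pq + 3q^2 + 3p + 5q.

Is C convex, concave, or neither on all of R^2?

C is quadratic, so its Hessian is the constant matrix H = [[10, 4], [4, 6]].
det(H) = 44, tr(H) = 16.
det(H) > 0 and tr(H) > 0, so H is positive definite everywhere: convex.

convex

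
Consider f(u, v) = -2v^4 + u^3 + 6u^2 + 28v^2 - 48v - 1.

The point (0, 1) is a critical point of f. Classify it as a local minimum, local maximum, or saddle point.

The mixed partial ∂²f/∂u∂v is 0, so the Hessian at any point is diag(f_uu, f_vv) = diag(6(u + 2), 8(-3v^2 + 7)).
At (0, 1): H = diag(12, 32).
Both eigenvalues are positive, so H is positive definite: a local minimum.

local minimum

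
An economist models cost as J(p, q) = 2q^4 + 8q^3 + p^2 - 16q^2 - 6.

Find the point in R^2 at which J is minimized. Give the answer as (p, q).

J(p,q) separates as A(p) + B(q) − 6, so its minimum is min A + min B − 6.
A'(p) = 2p vanishes at p ∈ {0}; B'(q) = 8q(q - 1)(q + 4) vanishes at q ∈ {-4, 0, 1}.
Local minima of A (where A''>0): A(0)=0. Local minima of B: B(-4)=-256, B(1)=-6.
So the global minimum of J is A(0) + B(-4) − 6 = 0 − 256 − 6 = -262, attained at (0, -4).

(0, -4)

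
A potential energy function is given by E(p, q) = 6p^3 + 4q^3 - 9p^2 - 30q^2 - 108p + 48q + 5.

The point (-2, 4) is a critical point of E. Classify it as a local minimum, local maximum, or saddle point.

saddle point

The mixed partial ∂²E/∂p∂q is 0, so the Hessian at any point is diag(E_pp, E_qq) = diag(18(2p - 1), 12(2q - 5)).
At (-2, 4): H = diag(-90, 36).
The eigenvalues have opposite signs, so H is indefinite: a saddle point.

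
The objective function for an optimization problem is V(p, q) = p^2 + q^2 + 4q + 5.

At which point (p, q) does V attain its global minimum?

V(p,q) separates as A(p) + B(q) + 5, so its minimum is min A + min B + 5.
A'(p) = 2p vanishes at p ∈ {0}; B'(q) = 2q + 4 vanishes at q ∈ {-2}.
Local minima of A (where A''>0): A(0)=0. Local minima of B: B(-2)=-4.
So the global minimum of V is A(0) + B(-2) + 5 = 0 − 4 + 5 = 1, attained at (0, -2).

(0, -2)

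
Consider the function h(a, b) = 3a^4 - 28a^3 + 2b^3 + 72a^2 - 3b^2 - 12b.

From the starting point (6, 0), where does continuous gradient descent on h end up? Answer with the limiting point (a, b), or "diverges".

(4, 2)

h is separable, so gradient descent decouples: a follows -∂h/∂a, b follows -∂h/∂b.
∂h/∂a = 12a(a - 4)(a - 3); at a=6 this is 432, so a decreases.
∂h/∂b = 6(b - 2)(b + 1); at b=0 this is -12, so b increases.
a converges to its nearest critical value 4 (a local min of the a-part); b converges to 2. The iterate converges to (4, 2).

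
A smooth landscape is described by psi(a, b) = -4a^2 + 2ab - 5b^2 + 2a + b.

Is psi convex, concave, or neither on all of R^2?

psi is quadratic, so its Hessian is the constant matrix H = [[-8, 2], [2, -10]].
det(H) = 76, tr(H) = -18.
det(H) > 0 and tr(H) < 0, so H is negative definite everywhere: concave.

concave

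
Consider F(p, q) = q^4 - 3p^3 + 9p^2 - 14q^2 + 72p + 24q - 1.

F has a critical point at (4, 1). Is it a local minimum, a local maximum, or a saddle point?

The mixed partial ∂²F/∂p∂q is 0, so the Hessian at any point is diag(F_pp, F_qq) = diag(18(-p + 1), 4(3q^2 - 7)).
At (4, 1): H = diag(-54, -16).
Both eigenvalues are negative, so H is negative definite: a local maximum.

local maximum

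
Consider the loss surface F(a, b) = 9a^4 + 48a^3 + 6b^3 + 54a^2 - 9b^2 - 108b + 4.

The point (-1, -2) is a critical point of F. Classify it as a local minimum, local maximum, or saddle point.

local maximum

The mixed partial ∂²F/∂a∂b is 0, so the Hessian at any point is diag(F_aa, F_bb) = diag(36(3a^2 + 8a + 3), 18(2b - 1)).
At (-1, -2): H = diag(-72, -90).
Both eigenvalues are negative, so H is negative definite: a local maximum.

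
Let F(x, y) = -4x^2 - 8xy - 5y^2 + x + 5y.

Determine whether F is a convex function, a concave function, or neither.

F is quadratic, so its Hessian is the constant matrix H = [[-8, -8], [-8, -10]].
det(H) = 16, tr(H) = -18.
det(H) > 0 and tr(H) < 0, so H is negative definite everywhere: concave.

concave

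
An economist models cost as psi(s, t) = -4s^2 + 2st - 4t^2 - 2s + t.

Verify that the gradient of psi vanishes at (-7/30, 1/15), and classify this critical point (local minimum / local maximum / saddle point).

∇psi = (-8s + 2t - 2, 2s - 8t + 1); substituting (-7/30, 1/15) gives ∇psi = (0, 0), so (-7/30, 1/15) is indeed a critical point.
The Hessian of psi is constant: H = [[-8, 2], [2, -8]].
det(H) = (-8)·(-8) − 2² = 60.
det(H) > 0 and tr(H) = -16 < 0, so H is negative definite and the point is a local maximum.

local maximum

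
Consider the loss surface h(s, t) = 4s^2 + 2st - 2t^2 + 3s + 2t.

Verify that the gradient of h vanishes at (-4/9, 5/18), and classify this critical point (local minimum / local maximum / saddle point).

∇h = (8s + 2t + 3, 2s - 4t + 2); substituting (-4/9, 5/18) gives ∇h = (0, 0), so (-4/9, 5/18) is indeed a critical point.
The Hessian of h is constant: H = [[8, 2], [2, -4]].
det(H) = 8·(-4) − 2² = -36.
Since det(H) < 0, H is indefinite and the critical point is a saddle point.

saddle point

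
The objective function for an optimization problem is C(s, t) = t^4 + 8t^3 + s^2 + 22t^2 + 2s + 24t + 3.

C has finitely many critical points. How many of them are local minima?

2

C separates as a function of s plus a function of t, so ∇C=0 decouples.
∂C/∂s = 2(s + 1) = 0 at s ∈ {-1}; ∂C/∂t = 4(t + 1)(t + 2)(t + 3) = 0 at t ∈ {-3, -2, -1}.
The Hessian is diagonal: diag(C_ss, C_tt). Second derivatives: C_ss(-1)=2; C_tt(-3)=8, C_tt(-2)=-4, C_tt(-1)=8.
Local minima occur where both diagonal entries positive: (-1, -3), (-1, -1). Count: 2.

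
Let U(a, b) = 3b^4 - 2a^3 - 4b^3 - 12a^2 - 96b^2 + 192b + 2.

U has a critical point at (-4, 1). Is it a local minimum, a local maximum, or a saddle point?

The mixed partial ∂²U/∂a∂b is 0, so the Hessian at any point is diag(U_aa, U_bb) = diag(-12(a + 2), 12(3b^2 - 2b - 16)).
At (-4, 1): H = diag(24, -180).
The eigenvalues have opposite signs, so H is indefinite: a saddle point.

saddle point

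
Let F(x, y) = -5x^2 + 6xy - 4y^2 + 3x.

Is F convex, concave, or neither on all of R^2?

concave

F is quadratic, so its Hessian is the constant matrix H = [[-10, 6], [6, -8]].
det(H) = 44, tr(H) = -18.
det(H) > 0 and tr(H) < 0, so H is negative definite everywhere: concave.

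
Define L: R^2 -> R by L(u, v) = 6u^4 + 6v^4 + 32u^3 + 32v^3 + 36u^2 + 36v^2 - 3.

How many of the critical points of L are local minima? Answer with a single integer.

L separates as a function of u plus a function of v, so ∇L=0 decouples.
∂L/∂u = 24u(u + 1)(u + 3) = 0 at u ∈ {-3, -1, 0}; ∂L/∂v = 24v(v + 1)(v + 3) = 0 at v ∈ {-3, -1, 0}.
The Hessian is diagonal: diag(L_uu, L_vv). Second derivatives: L_uu(-3)=144, L_uu(-1)=-48, L_uu(0)=72; L_vv(-3)=144, L_vv(-1)=-48, L_vv(0)=72.
Local minima occur where both diagonal entries positive: (-3, -3), (-3, 0), (0, -3), (0, 0). Count: 4.

4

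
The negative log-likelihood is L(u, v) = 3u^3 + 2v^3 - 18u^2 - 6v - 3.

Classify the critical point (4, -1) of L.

The mixed partial ∂²L/∂u∂v is 0, so the Hessian at any point is diag(L_uu, L_vv) = diag(18(u - 2), 12v).
At (4, -1): H = diag(36, -12).
The eigenvalues have opposite signs, so H is indefinite: a saddle point.

saddle point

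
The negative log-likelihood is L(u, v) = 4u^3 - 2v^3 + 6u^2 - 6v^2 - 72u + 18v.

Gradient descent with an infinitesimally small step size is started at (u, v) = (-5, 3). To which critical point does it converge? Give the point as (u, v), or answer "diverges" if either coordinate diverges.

diverges

L is separable, so gradient descent decouples: u follows -∂L/∂u, v follows -∂L/∂v.
∂L/∂u = 12(u - 2)(u + 3); at u=-5 this is 168, so u decreases.
∂L/∂v = -6(v - 1)(v + 3); at v=3 this is -72, so v increases.
The u-coordinate has no critical point in that direction and runs off to infinity.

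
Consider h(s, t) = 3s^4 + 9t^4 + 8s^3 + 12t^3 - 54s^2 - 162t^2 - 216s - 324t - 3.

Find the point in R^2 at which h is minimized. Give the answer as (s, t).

h(s,t) separates as P(s) + Q(t) − 3, so its minimum is min P + min Q − 3.
P'(s) = 12(s - 3)(s + 2)(s + 3) vanishes at s ∈ {-3, -2, 3}; Q'(t) = 36(t - 3)(t + 1)(t + 3) vanishes at t ∈ {-3, -1, 3}.
Local minima of P (where P''>0): P(-3)=189, P(3)=-675. Local minima of Q: Q(-3)=-81, Q(3)=-1377.
So the global minimum of h is P(3) + Q(3) − 3 = -675 − 1377 − 3 = -2055, attained at (3, 3).

(3, 3)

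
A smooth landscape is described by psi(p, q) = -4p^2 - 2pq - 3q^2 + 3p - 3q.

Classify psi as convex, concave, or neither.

concave

psi is quadratic, so its Hessian is the constant matrix H = [[-8, -2], [-2, -6]].
det(H) = 44, tr(H) = -14.
det(H) > 0 and tr(H) < 0, so H is negative definite everywhere: concave.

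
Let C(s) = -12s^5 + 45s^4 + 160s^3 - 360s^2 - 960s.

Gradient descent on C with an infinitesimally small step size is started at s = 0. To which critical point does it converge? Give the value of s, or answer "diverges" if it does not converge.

2

C'(s) = -60(s - 4)(s - 2)(s + 1)(s + 2), so C'(0) = -960.
Gradient descent moves in the -C' direction, i.e. s is increasing.
The nearest critical point in that direction is s = 2, where C'' = 1440 > 0 (a local minimum). The iterate converges there.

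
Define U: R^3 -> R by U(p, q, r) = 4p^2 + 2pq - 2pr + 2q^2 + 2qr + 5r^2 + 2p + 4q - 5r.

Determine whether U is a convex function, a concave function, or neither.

U is quadratic, so its Hessian is the constant matrix H = [[8, 2, -2], [2, 4, 2], [-2, 2, 10]].
Leading principal minors: 8, 28, 216.
All positive ⇒ H ≻ 0 ⇒ convex.

convex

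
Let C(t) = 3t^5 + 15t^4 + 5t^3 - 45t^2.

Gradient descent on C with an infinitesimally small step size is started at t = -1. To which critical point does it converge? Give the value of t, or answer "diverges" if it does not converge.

C'(t) = 15t(t - 1)(t + 2)(t + 3), so C'(-1) = 60.
Gradient descent moves in the -C' direction, i.e. t is decreasing.
The nearest critical point in that direction is t = -2, where C'' = 90 > 0 (a local minimum). The iterate converges there.

-2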